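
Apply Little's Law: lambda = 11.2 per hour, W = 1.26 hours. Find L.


L = lambda * W = 11.2 * 1.26 = 14.11

14.11


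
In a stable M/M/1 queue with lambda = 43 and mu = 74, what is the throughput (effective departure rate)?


For a stable queue (lambda < mu), throughput = lambda = 43 per hour

43 per hour


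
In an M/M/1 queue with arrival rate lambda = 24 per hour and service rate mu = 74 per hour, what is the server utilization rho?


rho = lambda/mu = 24/74 = 0.3243

0.3243


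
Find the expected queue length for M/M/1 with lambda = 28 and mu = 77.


rho = 28/77; Lq = rho^2/(1-rho) = 0.21

0.21


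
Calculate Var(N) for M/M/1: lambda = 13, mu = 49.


rho = 13/49; Var(N) = rho/(1-rho)^2 = 0.49

0.49


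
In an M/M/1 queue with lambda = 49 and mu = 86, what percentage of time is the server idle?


Idle fraction = (1 - rho) * 100 = (1 - 49/86) * 100 = 43.0%

43.0%


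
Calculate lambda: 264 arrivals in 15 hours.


lambda = total arrivals / time = 264 / 15 = 17.6 per hour

17.6 per hour


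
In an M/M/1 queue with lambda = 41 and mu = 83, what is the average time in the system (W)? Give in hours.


W = 1/(mu - lambda) = 1/(83 - 41) = 0.0238 hours

0.0238 hours


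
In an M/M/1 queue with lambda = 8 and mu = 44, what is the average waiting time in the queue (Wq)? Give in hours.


rho = 8/44; Wq = rho/(mu - lambda) = 0.0051 hours

0.0051 hours


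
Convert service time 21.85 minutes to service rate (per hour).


mu = 60 / avg_service_time = 60 / 21.85 = 2.75 per hour

2.75 per hour


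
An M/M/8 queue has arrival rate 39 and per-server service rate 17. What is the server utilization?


rho = lambda/(c*mu) = 39/(8*17) = 0.2868

0.2868


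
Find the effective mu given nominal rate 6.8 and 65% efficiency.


Effective rate = mu * efficiency = 6.8 * 0.65 = 4.42 per hour

4.42 per hour


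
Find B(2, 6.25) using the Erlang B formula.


B(N,A) = (A^N/N!) / sum(A^k/k!, k=0..N) with N=2, A=6.25 = 0.7293

0.7293


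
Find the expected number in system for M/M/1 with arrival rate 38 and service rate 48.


rho = 38/48; L = rho/(1-rho) = 3.8

3.8


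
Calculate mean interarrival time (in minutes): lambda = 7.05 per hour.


Mean interarrival time = 60/lambda = 60/7.05 = 8.51 minutes

8.51 minutes


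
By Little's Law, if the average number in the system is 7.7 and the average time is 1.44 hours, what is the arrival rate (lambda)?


lambda = L / W = 7.7 / 1.44 = 5.35 per hour

5.35 per hour


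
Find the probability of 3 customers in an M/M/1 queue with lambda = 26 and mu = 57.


rho = 26/57; P(n) = (1-rho)*rho^n = (1-26/57)*(26/57)^3 = 0.0516

0.0516


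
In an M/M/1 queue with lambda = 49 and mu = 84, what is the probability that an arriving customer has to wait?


P(wait) = rho = lambda/mu = 49/84 = 0.5833

0.5833


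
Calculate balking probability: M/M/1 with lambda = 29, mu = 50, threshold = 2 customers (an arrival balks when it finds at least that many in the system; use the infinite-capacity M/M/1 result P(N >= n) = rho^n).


P(N >= 2) = rho^2 = (29/50)^2 = 0.3364

0.3364


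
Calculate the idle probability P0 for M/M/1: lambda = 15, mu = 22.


P0 = 1 - rho = 1 - 15/22 = 0.3182

0.3182


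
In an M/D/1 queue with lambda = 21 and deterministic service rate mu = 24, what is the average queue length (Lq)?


M/D/1: Lq = rho^2 / (2*(1-rho)) where rho = 21/24; Lq = 3.06

3.06


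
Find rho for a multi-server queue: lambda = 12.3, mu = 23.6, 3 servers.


rho = lambda / (c * mu) = 12.3 / (3 * 23.6) = 0.1737

0.1737


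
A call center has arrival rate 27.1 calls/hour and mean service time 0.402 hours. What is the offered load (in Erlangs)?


Offered load a = lambda * E[S] = 27.1 * 0.402 = 10.89 Erlangs

10.89 Erlangs


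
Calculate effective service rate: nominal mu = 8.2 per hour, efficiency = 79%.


Effective rate = mu * efficiency = 8.2 * 0.79 = 6.48 per hour

6.48 per hour


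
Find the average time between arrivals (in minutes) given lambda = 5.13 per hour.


Mean interarrival time = 60/lambda = 60/5.13 = 11.7 minutes

11.7 minutes


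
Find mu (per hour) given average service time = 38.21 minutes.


mu = 60 / avg_service_time = 60 / 38.21 = 1.57 per hour

1.57 per hour


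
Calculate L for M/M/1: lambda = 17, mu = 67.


rho = 17/67; L = rho/(1-rho) = 0.34

0.34


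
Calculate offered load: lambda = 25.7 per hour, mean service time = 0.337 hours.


Offered load a = lambda * E[S] = 25.7 * 0.337 = 8.66 Erlangs

8.66 Erlangs


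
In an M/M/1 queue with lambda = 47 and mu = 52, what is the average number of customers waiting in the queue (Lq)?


rho = 47/52; Lq = rho^2/(1-rho) = 8.5

8.5


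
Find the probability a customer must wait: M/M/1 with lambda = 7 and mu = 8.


P(wait) = rho = lambda/mu = 7/8 = 0.875

0.875


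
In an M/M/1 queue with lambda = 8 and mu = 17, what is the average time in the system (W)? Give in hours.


W = 1/(mu - lambda) = 1/(17 - 8) = 0.1111 hours

0.1111 hours


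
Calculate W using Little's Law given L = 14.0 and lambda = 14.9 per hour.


W = L / lambda = 14.0 / 14.9 = 0.9396 hours

0.9396 hours


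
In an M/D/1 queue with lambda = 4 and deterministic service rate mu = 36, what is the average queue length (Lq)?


M/D/1: Lq = rho^2 / (2*(1-rho)) where rho = 4/36; Lq = 0.01

0.01


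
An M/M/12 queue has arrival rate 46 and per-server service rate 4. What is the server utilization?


rho = lambda/(c*mu) = 46/(12*4) = 0.9583

0.9583


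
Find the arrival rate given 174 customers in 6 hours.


lambda = total arrivals / time = 174 / 6 = 29.0 per hour

29.0 per hour


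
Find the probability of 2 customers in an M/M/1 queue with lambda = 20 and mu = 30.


rho = 20/30; P(n) = (1-rho)*rho^n = (1-20/30)*(20/30)^2 = 0.1481

0.1481


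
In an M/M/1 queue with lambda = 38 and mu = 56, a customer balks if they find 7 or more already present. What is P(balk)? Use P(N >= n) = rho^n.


P(N >= 7) = rho^7 = (38/56)^7 = 0.0662

0.0662


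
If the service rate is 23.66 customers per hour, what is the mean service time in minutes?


Mean service time = 60/mu = 60/23.66 = 2.54 minutes

2.54 minutes


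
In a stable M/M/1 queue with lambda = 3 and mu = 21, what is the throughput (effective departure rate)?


For a stable queue (lambda < mu), throughput = lambda = 3 per hour

3 per hour


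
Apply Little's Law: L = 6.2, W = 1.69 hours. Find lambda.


lambda = L / W = 6.2 / 1.69 = 3.67 per hour

3.67 per hour


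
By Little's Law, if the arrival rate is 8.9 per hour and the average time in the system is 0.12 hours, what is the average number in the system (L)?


L = lambda * W = 8.9 * 0.12 = 1.07

1.07


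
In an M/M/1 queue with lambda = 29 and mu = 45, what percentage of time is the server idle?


Idle fraction = (1 - rho) * 100 = (1 - 29/45) * 100 = 35.6%

35.6%


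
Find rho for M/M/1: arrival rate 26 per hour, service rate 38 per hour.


rho = lambda/mu = 26/38 = 0.6842

0.6842


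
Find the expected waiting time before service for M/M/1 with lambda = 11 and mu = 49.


rho = 11/49; Wq = rho/(mu - lambda) = 0.0059 hours

0.0059 hours


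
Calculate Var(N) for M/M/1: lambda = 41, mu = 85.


rho = 41/85; Var(N) = rho/(1-rho)^2 = 1.8

1.8


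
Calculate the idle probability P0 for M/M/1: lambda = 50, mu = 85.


P0 = 1 - rho = 1 - 50/85 = 0.4118

0.4118


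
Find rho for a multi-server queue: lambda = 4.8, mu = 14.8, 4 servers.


rho = lambda / (c * mu) = 4.8 / (4 * 14.8) = 0.0811

0.0811


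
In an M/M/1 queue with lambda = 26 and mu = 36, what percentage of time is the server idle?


Idle fraction = (1 - rho) * 100 = (1 - 26/36) * 100 = 27.8%

27.8%


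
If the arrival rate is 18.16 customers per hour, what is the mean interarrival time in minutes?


Mean interarrival time = 60/lambda = 60/18.16 = 3.3 minutes

3.3 minutes


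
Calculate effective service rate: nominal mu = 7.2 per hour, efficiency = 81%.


Effective rate = mu * efficiency = 7.2 * 0.81 = 5.83 per hour

5.83 per hour


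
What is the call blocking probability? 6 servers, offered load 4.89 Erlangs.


B(N,A) = (A^N/N!) / sum(A^k/k!, k=0..N) with N=6, A=4.89 = 0.1836

0.1836


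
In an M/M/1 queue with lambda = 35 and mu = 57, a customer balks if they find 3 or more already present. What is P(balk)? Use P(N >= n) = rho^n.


P(N >= 3) = rho^3 = (35/57)^3 = 0.2315

0.2315


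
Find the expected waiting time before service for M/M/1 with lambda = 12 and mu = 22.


rho = 12/22; Wq = rho/(mu - lambda) = 0.0545 hours

0.0545 hours


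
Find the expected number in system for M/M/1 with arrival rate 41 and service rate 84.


rho = 41/84; L = rho/(1-rho) = 0.95

0.95


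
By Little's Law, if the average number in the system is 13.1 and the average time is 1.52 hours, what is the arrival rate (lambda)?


lambda = L / W = 13.1 / 1.52 = 8.62 per hour

8.62 per hour


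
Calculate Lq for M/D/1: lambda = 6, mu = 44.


M/D/1: Lq = rho^2 / (2*(1-rho)) where rho = 6/44; Lq = 0.01

0.01


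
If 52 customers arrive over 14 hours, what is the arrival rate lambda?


lambda = total arrivals / time = 52 / 14 = 3.71 per hour

3.71 per hour


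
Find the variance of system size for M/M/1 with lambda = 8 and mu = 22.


rho = 8/22; Var(N) = rho/(1-rho)^2 = 0.9

0.9


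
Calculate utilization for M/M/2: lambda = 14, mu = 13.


rho = lambda/(c*mu) = 14/(2*13) = 0.5385

0.5385


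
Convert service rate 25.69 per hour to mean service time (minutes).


Mean service time = 60/mu = 60/25.69 = 2.34 minutes

2.34 minutes


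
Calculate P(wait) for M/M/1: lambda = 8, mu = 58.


P(wait) = rho = lambda/mu = 8/58 = 0.1379

0.1379


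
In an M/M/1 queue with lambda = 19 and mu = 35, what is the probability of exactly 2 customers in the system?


rho = 19/35; P(n) = (1-rho)*rho^n = (1-19/35)*(19/35)^2 = 0.1347

0.1347


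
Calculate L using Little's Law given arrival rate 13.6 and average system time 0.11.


L = lambda * W = 13.6 * 0.11 = 1.5

1.5


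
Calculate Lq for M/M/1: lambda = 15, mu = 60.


rho = 15/60; Lq = rho^2/(1-rho) = 0.08

0.08


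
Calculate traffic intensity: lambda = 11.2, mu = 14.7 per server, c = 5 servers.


rho = lambda / (c * mu) = 11.2 / (5 * 14.7) = 0.1524

0.1524


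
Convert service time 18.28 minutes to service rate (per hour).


mu = 60 / avg_service_time = 60 / 18.28 = 3.28 per hour

3.28 per hour


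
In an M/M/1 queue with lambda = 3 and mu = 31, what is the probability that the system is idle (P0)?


P0 = 1 - rho = 1 - 3/31 = 0.9032

0.9032


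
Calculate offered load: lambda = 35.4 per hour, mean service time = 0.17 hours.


Offered load a = lambda * E[S] = 35.4 * 0.17 = 6.02 Erlangs

6.02 Erlangs


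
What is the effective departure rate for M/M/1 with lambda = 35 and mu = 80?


For a stable queue (lambda < mu), throughput = lambda = 35 per hour

35 per hour


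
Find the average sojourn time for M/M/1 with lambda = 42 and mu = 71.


W = 1/(mu - lambda) = 1/(71 - 42) = 0.0345 hours

0.0345 hours


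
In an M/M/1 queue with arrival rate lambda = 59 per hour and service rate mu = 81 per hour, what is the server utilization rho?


rho = lambda/mu = 59/81 = 0.7284

0.7284


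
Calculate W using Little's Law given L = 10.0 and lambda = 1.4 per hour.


W = L / lambda = 10.0 / 1.4 = 7.1429 hours

7.1429 hours


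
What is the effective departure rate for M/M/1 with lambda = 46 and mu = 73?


For a stable queue (lambda < mu), throughput = lambda = 46 per hour

46 per hour


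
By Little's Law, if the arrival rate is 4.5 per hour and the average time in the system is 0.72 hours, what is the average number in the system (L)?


L = lambda * W = 4.5 * 0.72 = 3.24

3.24


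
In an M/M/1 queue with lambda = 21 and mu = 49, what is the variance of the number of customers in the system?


rho = 21/49; Var(N) = rho/(1-rho)^2 = 1.31

1.31


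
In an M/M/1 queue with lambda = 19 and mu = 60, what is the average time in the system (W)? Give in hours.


W = 1/(mu - lambda) = 1/(60 - 19) = 0.0244 hours

0.0244 hours


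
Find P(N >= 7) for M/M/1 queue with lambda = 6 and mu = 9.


P(N >= 7) = rho^7 = (6/9)^7 = 0.0585

0.0585


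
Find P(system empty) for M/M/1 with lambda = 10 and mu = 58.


P0 = 1 - rho = 1 - 10/58 = 0.8276

0.8276


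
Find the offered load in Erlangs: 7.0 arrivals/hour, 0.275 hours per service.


Offered load a = lambda * E[S] = 7.0 * 0.275 = 1.93 Erlangs

1.93 Erlangs


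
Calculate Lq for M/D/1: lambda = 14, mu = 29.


M/D/1: Lq = rho^2 / (2*(1-rho)) where rho = 14/29; Lq = 0.23

0.23


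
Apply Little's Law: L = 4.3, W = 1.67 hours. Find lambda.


lambda = L / W = 4.3 / 1.67 = 2.57 per hour

2.57 per hour


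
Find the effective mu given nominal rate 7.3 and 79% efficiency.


Effective rate = mu * efficiency = 7.3 * 0.79 = 5.77 per hour

5.77 per hour


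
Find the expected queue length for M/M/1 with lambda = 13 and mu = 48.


rho = 13/48; Lq = rho^2/(1-rho) = 0.1

0.1


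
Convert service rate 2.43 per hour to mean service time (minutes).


Mean service time = 60/mu = 60/2.43 = 24.69 minutes

24.69 minutes


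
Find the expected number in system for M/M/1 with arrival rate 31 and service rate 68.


rho = 31/68; L = rho/(1-rho) = 0.84

0.84


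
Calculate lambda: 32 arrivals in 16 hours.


lambda = total arrivals / time = 32 / 16 = 2.0 per hour

2.0 per hour


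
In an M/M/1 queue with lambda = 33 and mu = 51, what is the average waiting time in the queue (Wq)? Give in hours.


rho = 33/51; Wq = rho/(mu - lambda) = 0.0359 hours

0.0359 hours


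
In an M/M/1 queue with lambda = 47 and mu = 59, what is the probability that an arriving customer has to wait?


P(wait) = rho = lambda/mu = 47/59 = 0.7966

0.7966


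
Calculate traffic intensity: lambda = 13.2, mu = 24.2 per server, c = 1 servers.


rho = lambda / (c * mu) = 13.2 / (1 * 24.2) = 0.5455

0.5455


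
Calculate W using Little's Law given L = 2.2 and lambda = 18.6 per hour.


W = L / lambda = 2.2 / 18.6 = 0.1183 hours

0.1183 hours


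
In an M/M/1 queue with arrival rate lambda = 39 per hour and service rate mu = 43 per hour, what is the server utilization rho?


rho = lambda/mu = 39/43 = 0.907

0.907


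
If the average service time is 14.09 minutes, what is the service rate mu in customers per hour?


mu = 60 / avg_service_time = 60 / 14.09 = 4.26 per hour

4.26 per hour


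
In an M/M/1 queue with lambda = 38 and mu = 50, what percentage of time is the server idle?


Idle fraction = (1 - rho) * 100 = (1 - 38/50) * 100 = 24.0%

24.0%


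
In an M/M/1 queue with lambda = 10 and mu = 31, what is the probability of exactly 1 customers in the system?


rho = 10/31; P(n) = (1-rho)*rho^n = (1-10/31)*(10/31)^1 = 0.2185

0.2185


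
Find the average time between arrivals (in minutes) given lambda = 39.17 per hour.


Mean interarrival time = 60/lambda = 60/39.17 = 1.53 minutes

1.53 minutes


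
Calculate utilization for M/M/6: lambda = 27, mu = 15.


rho = lambda/(c*mu) = 27/(6*15) = 0.3

0.3


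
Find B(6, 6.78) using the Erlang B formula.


B(N,A) = (A^N/N!) / sum(A^k/k!, k=0..N) with N=6, A=6.78 = 0.3174

0.3174


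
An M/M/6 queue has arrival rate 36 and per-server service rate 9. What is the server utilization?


rho = lambda/(c*mu) = 36/(6*9) = 0.6667

0.6667


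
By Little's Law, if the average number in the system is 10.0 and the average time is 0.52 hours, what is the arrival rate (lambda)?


lambda = L / W = 10.0 / 0.52 = 19.23 per hour

19.23 per hour


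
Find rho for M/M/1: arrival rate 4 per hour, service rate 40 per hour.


rho = lambda/mu = 4/40 = 0.1

0.1


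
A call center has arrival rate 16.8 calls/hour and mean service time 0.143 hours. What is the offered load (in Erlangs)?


Offered load a = lambda * E[S] = 16.8 * 0.143 = 2.4 Erlangs

2.4 Erlangs


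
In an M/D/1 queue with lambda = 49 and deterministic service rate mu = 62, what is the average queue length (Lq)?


M/D/1: Lq = rho^2 / (2*(1-rho)) where rho = 49/62; Lq = 1.49

1.49


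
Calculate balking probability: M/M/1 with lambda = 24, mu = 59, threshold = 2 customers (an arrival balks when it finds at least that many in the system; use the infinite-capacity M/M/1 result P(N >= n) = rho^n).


P(N >= 2) = rho^2 = (24/59)^2 = 0.1655

0.1655


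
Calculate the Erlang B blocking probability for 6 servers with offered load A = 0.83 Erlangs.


B(N,A) = (A^N/N!) / sum(A^k/k!, k=0..N) with N=6, A=0.83 = 0.0002

0.0002


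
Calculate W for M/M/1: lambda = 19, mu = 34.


W = 1/(mu - lambda) = 1/(34 - 19) = 0.0667 hours

0.0667 hours


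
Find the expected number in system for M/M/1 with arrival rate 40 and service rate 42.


rho = 40/42; L = rho/(1-rho) = 20.0

20.0


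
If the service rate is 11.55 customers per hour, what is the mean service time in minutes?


Mean service time = 60/mu = 60/11.55 = 5.19 minutes

5.19 minutes


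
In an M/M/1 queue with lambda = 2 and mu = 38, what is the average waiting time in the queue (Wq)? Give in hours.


rho = 2/38; Wq = rho/(mu - lambda) = 0.0015 hours

0.0015 hours


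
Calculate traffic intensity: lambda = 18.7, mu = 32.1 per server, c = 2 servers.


rho = lambda / (c * mu) = 18.7 / (2 * 32.1) = 0.2913

0.2913


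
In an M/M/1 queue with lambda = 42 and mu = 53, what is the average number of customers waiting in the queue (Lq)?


rho = 42/53; Lq = rho^2/(1-rho) = 3.03

3.03


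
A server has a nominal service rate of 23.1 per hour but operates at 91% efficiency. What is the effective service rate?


Effective rate = mu * efficiency = 23.1 * 0.91 = 21.02 per hour

21.02 per hour


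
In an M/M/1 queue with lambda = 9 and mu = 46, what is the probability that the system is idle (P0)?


P0 = 1 - rho = 1 - 9/46 = 0.8043

0.8043


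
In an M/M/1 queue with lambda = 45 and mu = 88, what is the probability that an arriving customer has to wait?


P(wait) = rho = lambda/mu = 45/88 = 0.5114

0.5114


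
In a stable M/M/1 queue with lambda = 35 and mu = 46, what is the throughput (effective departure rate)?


For a stable queue (lambda < mu), throughput = lambda = 35 per hour

35 per hour


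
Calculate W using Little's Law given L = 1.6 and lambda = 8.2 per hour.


W = L / lambda = 1.6 / 8.2 = 0.1951 hours

0.1951 hours


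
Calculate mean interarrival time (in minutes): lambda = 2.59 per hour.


Mean interarrival time = 60/lambda = 60/2.59 = 23.17 minutes

23.17 minutes


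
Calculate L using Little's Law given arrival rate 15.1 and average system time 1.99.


L = lambda * W = 15.1 * 1.99 = 30.05

30.05


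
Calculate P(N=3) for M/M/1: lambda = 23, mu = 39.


rho = 23/39; P(n) = (1-rho)*rho^n = (1-23/39)*(23/39)^3 = 0.0841

0.0841


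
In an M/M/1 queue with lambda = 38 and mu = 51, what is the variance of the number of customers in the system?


rho = 38/51; Var(N) = rho/(1-rho)^2 = 11.47

11.47


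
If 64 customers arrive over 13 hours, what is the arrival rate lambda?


lambda = total arrivals / time = 64 / 13 = 4.92 per hour

4.92 per hour


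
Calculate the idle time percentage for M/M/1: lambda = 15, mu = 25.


Idle fraction = (1 - rho) * 100 = (1 - 15/25) * 100 = 40.0%

40.0%


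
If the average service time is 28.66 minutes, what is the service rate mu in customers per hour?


mu = 60 / avg_service_time = 60 / 28.66 = 2.09 per hour

2.09 per hour


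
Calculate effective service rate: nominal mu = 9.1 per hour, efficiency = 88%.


Effective rate = mu * efficiency = 9.1 * 0.88 = 8.01 per hour

8.01 per hour


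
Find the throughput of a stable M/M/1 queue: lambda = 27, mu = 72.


For a stable queue (lambda < mu), throughput = lambda = 27 per hour

27 per hour


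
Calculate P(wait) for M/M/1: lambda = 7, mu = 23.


P(wait) = rho = lambda/mu = 7/23 = 0.3043

0.3043


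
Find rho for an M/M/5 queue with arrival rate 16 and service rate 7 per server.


rho = lambda/(c*mu) = 16/(5*7) = 0.4571

0.4571


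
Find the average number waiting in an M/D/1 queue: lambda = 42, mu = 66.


M/D/1: Lq = rho^2 / (2*(1-rho)) where rho = 42/66; Lq = 0.56

0.56


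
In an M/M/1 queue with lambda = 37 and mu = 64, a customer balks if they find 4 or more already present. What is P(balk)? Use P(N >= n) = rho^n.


P(N >= 4) = rho^4 = (37/64)^4 = 0.1117

0.1117


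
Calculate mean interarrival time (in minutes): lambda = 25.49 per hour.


Mean interarrival time = 60/lambda = 60/25.49 = 2.35 minutes

2.35 minutes


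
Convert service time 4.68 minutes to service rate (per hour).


mu = 60 / avg_service_time = 60 / 4.68 = 12.82 per hour

12.82 per hour


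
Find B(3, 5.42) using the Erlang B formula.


B(N,A) = (A^N/N!) / sum(A^k/k!, k=0..N) with N=3, A=5.42 = 0.557

0.557


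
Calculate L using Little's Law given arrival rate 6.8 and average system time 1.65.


L = lambda * W = 6.8 * 1.65 = 11.22

11.22


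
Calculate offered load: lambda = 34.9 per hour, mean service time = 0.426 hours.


Offered load a = lambda * E[S] = 34.9 * 0.426 = 14.87 Erlangs

14.87 Erlangs


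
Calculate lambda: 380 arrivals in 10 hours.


lambda = total arrivals / time = 380 / 10 = 38.0 per hour

38.0 per hour


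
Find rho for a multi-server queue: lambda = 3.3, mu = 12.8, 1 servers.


rho = lambda / (c * mu) = 3.3 / (1 * 12.8) = 0.2578

0.2578


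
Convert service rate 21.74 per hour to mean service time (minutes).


Mean service time = 60/mu = 60/21.74 = 2.76 minutes

2.76 minutes


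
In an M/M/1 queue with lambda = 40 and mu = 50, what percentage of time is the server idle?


Idle fraction = (1 - rho) * 100 = (1 - 40/50) * 100 = 20.0%

20.0%


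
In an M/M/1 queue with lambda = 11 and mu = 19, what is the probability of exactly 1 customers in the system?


rho = 11/19; P(n) = (1-rho)*rho^n = (1-11/19)*(11/19)^1 = 0.2438

0.2438


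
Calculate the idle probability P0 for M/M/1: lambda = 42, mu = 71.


P0 = 1 - rho = 1 - 42/71 = 0.4085

0.4085


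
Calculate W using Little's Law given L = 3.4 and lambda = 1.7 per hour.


W = L / lambda = 3.4 / 1.7 = 2.0 hours

2.0 hours


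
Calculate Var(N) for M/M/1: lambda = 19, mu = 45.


rho = 19/45; Var(N) = rho/(1-rho)^2 = 1.26

1.26


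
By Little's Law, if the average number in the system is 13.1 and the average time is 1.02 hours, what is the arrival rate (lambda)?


lambda = L / W = 13.1 / 1.02 = 12.84 per hour

12.84 per hour


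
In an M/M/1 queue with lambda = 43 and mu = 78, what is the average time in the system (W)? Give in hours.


W = 1/(mu - lambda) = 1/(78 - 43) = 0.0286 hours

0.0286 hours


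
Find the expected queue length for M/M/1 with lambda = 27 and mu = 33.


rho = 27/33; Lq = rho^2/(1-rho) = 3.68

3.68


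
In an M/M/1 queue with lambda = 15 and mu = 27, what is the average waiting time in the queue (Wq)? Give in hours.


rho = 15/27; Wq = rho/(mu - lambda) = 0.0463 hours

0.0463 hours


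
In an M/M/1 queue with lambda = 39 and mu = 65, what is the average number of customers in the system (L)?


rho = 39/65; L = rho/(1-rho) = 1.5

1.5


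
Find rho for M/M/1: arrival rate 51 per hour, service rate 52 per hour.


rho = lambda/mu = 51/52 = 0.9808

0.9808


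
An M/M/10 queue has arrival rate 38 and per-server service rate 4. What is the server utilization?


rho = lambda/(c*mu) = 38/(10*4) = 0.95

0.95


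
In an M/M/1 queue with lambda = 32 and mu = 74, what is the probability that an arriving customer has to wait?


P(wait) = rho = lambda/mu = 32/74 = 0.4324

0.4324


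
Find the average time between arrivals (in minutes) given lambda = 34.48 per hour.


Mean interarrival time = 60/lambda = 60/34.48 = 1.74 minutes

1.74 minutes


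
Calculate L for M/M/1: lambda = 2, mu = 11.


rho = 2/11; L = rho/(1-rho) = 0.22

0.22


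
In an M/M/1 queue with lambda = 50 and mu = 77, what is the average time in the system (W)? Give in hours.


W = 1/(mu - lambda) = 1/(77 - 50) = 0.037 hours

0.037 hours


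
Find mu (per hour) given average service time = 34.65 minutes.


mu = 60 / avg_service_time = 60 / 34.65 = 1.73 per hour

1.73 per hour


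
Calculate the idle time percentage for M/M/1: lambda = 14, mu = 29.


Idle fraction = (1 - rho) * 100 = (1 - 14/29) * 100 = 51.7%

51.7%


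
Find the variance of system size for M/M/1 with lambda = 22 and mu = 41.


rho = 22/41; Var(N) = rho/(1-rho)^2 = 2.5

2.5


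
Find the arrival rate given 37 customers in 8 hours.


lambda = total arrivals / time = 37 / 8 = 4.63 per hour

4.63 per hour


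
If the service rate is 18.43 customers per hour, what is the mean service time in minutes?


Mean service time = 60/mu = 60/18.43 = 3.26 minutes

3.26 minutes


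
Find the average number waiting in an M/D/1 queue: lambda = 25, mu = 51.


M/D/1: Lq = rho^2 / (2*(1-rho)) where rho = 25/51; Lq = 0.24

0.24


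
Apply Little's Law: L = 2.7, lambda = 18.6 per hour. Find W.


W = L / lambda = 2.7 / 18.6 = 0.1452 hours

0.1452 hours


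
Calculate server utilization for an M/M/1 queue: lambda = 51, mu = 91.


rho = lambda/mu = 51/91 = 0.5604

0.5604


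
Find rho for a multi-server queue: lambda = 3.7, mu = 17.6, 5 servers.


rho = lambda / (c * mu) = 3.7 / (5 * 17.6) = 0.042

0.042


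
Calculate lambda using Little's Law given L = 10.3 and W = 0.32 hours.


lambda = L / W = 10.3 / 0.32 = 32.19 per hour

32.19 per hour


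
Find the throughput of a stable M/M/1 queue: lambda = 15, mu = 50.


For a stable queue (lambda < mu), throughput = lambda = 15 per hour

15 per hour


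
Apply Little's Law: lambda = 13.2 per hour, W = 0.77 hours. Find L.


L = lambda * W = 13.2 * 0.77 = 10.16

10.16


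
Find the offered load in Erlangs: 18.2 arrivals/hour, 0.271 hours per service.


Offered load a = lambda * E[S] = 18.2 * 0.271 = 4.93 Erlangs

4.93 Erlangs


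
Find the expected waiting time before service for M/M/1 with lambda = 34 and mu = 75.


rho = 34/75; Wq = rho/(mu - lambda) = 0.0111 hours

0.0111 hours


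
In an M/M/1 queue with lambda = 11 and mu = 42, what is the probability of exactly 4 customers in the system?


rho = 11/42; P(n) = (1-rho)*rho^n = (1-11/42)*(11/42)^4 = 0.0035

0.0035


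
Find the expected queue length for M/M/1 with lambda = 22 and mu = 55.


rho = 22/55; Lq = rho^2/(1-rho) = 0.27

0.27


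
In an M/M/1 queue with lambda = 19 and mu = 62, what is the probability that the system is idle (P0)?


P0 = 1 - rho = 1 - 19/62 = 0.6935

0.6935


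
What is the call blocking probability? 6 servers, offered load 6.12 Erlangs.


B(N,A) = (A^N/N!) / sum(A^k/k!, k=0..N) with N=6, A=6.12 = 0.2733

0.2733


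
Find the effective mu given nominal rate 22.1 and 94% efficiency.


Effective rate = mu * efficiency = 22.1 * 0.94 = 20.77 per hour

20.77 per hour


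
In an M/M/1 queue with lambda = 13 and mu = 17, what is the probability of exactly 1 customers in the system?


rho = 13/17; P(n) = (1-rho)*rho^n = (1-13/17)*(13/17)^1 = 0.1799

0.1799


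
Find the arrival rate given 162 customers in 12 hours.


lambda = total arrivals / time = 162 / 12 = 13.5 per hour

13.5 per hour


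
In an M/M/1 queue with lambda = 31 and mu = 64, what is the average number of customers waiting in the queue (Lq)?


rho = 31/64; Lq = rho^2/(1-rho) = 0.46

0.46


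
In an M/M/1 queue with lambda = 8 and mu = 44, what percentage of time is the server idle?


Idle fraction = (1 - rho) * 100 = (1 - 8/44) * 100 = 81.8%

81.8%


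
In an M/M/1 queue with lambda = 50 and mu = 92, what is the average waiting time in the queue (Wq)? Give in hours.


rho = 50/92; Wq = rho/(mu - lambda) = 0.0129 hours

0.0129 hours


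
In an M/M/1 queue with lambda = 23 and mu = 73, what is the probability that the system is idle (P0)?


P0 = 1 - rho = 1 - 23/73 = 0.6849

0.6849


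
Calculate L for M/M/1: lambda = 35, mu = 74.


rho = 35/74; L = rho/(1-rho) = 0.9

0.9


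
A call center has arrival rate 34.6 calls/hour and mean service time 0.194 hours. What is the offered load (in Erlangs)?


Offered load a = lambda * E[S] = 34.6 * 0.194 = 6.71 Erlangs

6.71 Erlangs


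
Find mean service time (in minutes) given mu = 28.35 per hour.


Mean service time = 60/mu = 60/28.35 = 2.12 minutes

2.12 minutes


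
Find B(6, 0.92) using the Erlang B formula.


B(N,A) = (A^N/N!) / sum(A^k/k!, k=0..N) with N=6, A=0.92 = 0.0003

0.0003


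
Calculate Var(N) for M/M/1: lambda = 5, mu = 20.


rho = 5/20; Var(N) = rho/(1-rho)^2 = 0.44

0.44


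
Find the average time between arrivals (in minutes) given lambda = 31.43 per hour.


Mean interarrival time = 60/lambda = 60/31.43 = 1.91 minutes

1.91 minutes


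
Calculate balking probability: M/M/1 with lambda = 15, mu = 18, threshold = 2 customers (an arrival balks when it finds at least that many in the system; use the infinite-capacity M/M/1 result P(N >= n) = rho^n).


P(N >= 2) = rho^2 = (15/18)^2 = 0.6944

0.6944


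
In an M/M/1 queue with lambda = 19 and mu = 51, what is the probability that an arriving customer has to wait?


P(wait) = rho = lambda/mu = 19/51 = 0.3725

0.3725


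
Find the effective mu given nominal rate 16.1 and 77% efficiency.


Effective rate = mu * efficiency = 16.1 * 0.77 = 12.4 per hour

12.4 per hour


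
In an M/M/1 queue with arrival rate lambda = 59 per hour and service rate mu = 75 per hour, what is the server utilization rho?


rho = lambda/mu = 59/75 = 0.7867

0.7867


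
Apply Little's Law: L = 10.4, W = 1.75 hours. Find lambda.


lambda = L / W = 10.4 / 1.75 = 5.94 per hour

5.94 per hour


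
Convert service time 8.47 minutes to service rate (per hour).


mu = 60 / avg_service_time = 60 / 8.47 = 7.08 per hour

7.08 per hour


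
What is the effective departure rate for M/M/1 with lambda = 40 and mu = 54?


For a stable queue (lambda < mu), throughput = lambda = 40 per hour

40 per hour


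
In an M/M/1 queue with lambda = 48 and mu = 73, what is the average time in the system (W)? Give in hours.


W = 1/(mu - lambda) = 1/(73 - 48) = 0.04 hours

0.04 hours


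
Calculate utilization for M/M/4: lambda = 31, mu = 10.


rho = lambda/(c*mu) = 31/(4*10) = 0.775

0.775


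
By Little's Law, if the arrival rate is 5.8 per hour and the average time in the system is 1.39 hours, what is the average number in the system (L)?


L = lambda * W = 5.8 * 1.39 = 8.06

8.06


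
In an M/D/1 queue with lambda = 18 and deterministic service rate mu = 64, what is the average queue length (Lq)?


M/D/1: Lq = rho^2 / (2*(1-rho)) where rho = 18/64; Lq = 0.06

0.06


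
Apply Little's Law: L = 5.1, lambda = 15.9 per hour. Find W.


W = L / lambda = 5.1 / 15.9 = 0.3208 hours

0.3208 hours


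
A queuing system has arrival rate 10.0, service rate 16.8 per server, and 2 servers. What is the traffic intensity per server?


rho = lambda / (c * mu) = 10.0 / (2 * 16.8) = 0.2976

0.2976


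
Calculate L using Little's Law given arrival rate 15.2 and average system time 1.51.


L = lambda * W = 15.2 * 1.51 = 22.95

22.95


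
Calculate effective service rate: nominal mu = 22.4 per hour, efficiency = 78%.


Effective rate = mu * efficiency = 22.4 * 0.78 = 17.47 per hour

17.47 per hour


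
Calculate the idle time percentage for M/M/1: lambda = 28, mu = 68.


Idle fraction = (1 - rho) * 100 = (1 - 28/68) * 100 = 58.8%

58.8%


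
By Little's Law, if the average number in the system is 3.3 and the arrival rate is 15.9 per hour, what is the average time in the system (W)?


W = L / lambda = 3.3 / 15.9 = 0.2075 hours

0.2075 hours


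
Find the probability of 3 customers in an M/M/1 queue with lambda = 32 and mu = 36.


rho = 32/36; P(n) = (1-rho)*rho^n = (1-32/36)*(32/36)^3 = 0.078

0.078


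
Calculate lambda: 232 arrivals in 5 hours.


lambda = total arrivals / time = 232 / 5 = 46.4 per hour

46.4 per hour


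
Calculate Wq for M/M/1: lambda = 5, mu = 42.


rho = 5/42; Wq = rho/(mu - lambda) = 0.0032 hours

0.0032 hours


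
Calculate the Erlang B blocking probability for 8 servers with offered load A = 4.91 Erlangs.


B(N,A) = (A^N/N!) / sum(A^k/k!, k=0..N) with N=8, A=4.91 = 0.0659

0.0659


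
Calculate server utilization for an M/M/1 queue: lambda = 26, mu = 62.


rho = lambda/mu = 26/62 = 0.4194

0.4194


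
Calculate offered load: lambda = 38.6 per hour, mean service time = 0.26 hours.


Offered load a = lambda * E[S] = 38.6 * 0.26 = 10.04 Erlangs

10.04 Erlangs


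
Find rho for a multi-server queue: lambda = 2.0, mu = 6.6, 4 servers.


rho = lambda / (c * mu) = 2.0 / (4 * 6.6) = 0.0758

0.0758


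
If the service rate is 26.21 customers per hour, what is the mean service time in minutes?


Mean service time = 60/mu = 60/26.21 = 2.29 minutes

2.29 minutes


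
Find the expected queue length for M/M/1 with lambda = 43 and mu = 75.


rho = 43/75; Lq = rho^2/(1-rho) = 0.77

0.77


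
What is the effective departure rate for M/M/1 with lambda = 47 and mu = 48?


For a stable queue (lambda < mu), throughput = lambda = 47 per hour

47 per hour


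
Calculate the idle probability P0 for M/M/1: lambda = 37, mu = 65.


P0 = 1 - rho = 1 - 37/65 = 0.4308

0.4308


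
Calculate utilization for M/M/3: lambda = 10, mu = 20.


rho = lambda/(c*mu) = 10/(3*20) = 0.1667

0.1667


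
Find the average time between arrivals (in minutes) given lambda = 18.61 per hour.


Mean interarrival time = 60/lambda = 60/18.61 = 3.22 minutes

3.22 minutes


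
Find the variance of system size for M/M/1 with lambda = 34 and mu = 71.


rho = 34/71; Var(N) = rho/(1-rho)^2 = 1.76

1.76


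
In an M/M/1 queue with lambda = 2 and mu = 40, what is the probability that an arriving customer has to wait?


P(wait) = rho = lambda/mu = 2/40 = 0.05

0.05


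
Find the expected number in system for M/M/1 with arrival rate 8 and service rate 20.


rho = 8/20; L = rho/(1-rho) = 0.67

0.67


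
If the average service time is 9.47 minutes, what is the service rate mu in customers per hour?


mu = 60 / avg_service_time = 60 / 9.47 = 6.34 per hour

6.34 per hour


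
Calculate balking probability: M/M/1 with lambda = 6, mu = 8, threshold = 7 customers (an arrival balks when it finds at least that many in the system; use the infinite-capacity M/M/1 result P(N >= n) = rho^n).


P(N >= 7) = rho^7 = (6/8)^7 = 0.1335

0.1335


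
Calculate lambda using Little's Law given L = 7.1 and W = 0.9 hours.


lambda = L / W = 7.1 / 0.9 = 7.89 per hour

7.89 per hour


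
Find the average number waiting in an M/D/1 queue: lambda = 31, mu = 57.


M/D/1: Lq = rho^2 / (2*(1-rho)) where rho = 31/57; Lq = 0.32

0.32


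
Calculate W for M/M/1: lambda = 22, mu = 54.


W = 1/(mu - lambda) = 1/(54 - 22) = 0.0313 hours

0.0313 hours


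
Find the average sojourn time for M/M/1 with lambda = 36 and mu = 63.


W = 1/(mu - lambda) = 1/(63 - 36) = 0.037 hours

0.037 hours


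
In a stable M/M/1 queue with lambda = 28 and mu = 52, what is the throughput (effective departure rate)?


For a stable queue (lambda < mu), throughput = lambda = 28 per hour

28 per hour


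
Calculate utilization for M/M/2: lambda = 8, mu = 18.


rho = lambda/(c*mu) = 8/(2*18) = 0.2222

0.2222


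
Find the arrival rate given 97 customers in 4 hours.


lambda = total arrivals / time = 97 / 4 = 24.25 per hour

24.25 per hour


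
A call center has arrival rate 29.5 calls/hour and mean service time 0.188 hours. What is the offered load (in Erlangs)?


Offered load a = lambda * E[S] = 29.5 * 0.188 = 5.55 Erlangs

5.55 Erlangs


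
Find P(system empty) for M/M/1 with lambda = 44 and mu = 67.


P0 = 1 - rho = 1 - 44/67 = 0.3433

0.3433


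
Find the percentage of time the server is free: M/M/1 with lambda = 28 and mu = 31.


Idle fraction = (1 - rho) * 100 = (1 - 28/31) * 100 = 9.7%

9.7%


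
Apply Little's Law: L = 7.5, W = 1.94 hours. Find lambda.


lambda = L / W = 7.5 / 1.94 = 3.87 per hour

3.87 per hour


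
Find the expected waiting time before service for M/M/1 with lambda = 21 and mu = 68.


rho = 21/68; Wq = rho/(mu - lambda) = 0.0066 hours

0.0066 hours


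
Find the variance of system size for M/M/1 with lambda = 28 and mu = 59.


rho = 28/59; Var(N) = rho/(1-rho)^2 = 1.72

1.72


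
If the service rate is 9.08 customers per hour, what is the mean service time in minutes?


Mean service time = 60/mu = 60/9.08 = 6.61 minutes

6.61 minutes


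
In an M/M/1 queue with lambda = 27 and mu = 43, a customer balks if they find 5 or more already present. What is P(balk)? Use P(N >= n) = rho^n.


P(N >= 5) = rho^5 = (27/43)^5 = 0.0976

0.0976


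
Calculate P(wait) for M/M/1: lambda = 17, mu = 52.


P(wait) = rho = lambda/mu = 17/52 = 0.3269

0.3269


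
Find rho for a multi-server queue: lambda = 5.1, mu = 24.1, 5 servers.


rho = lambda / (c * mu) = 5.1 / (5 * 24.1) = 0.0423

0.0423


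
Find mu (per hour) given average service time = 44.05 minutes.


mu = 60 / avg_service_time = 60 / 44.05 = 1.36 per hour

1.36 per hour


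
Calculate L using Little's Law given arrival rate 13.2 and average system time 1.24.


L = lambda * W = 13.2 * 1.24 = 16.37

16.37


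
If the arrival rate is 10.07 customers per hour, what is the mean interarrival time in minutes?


Mean interarrival time = 60/lambda = 60/10.07 = 5.96 minutes

5.96 minutes


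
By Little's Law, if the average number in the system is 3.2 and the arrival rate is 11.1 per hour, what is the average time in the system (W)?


W = L / lambda = 3.2 / 11.1 = 0.2883 hours

0.2883 hours


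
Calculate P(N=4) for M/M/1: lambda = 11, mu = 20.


rho = 11/20; P(n) = (1-rho)*rho^n = (1-11/20)*(11/20)^4 = 0.0412

0.0412


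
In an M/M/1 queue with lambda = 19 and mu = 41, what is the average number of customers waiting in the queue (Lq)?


rho = 19/41; Lq = rho^2/(1-rho) = 0.4

0.4


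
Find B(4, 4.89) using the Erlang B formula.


B(N,A) = (A^N/N!) / sum(A^k/k!, k=0..N) with N=4, A=4.89 = 0.3896

0.3896


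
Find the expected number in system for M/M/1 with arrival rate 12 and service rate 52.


rho = 12/52; L = rho/(1-rho) = 0.3

0.3


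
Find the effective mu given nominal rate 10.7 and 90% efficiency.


Effective rate = mu * efficiency = 10.7 * 0.9 = 9.63 per hour

9.63 per hour


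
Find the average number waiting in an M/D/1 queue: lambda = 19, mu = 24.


M/D/1: Lq = rho^2 / (2*(1-rho)) where rho = 19/24; Lq = 1.5

1.5


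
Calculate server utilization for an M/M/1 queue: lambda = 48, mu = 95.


rho = lambda/mu = 48/95 = 0.5053

0.5053


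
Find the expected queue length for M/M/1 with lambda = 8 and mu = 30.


rho = 8/30; Lq = rho^2/(1-rho) = 0.1

0.1


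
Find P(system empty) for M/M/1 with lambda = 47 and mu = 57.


P0 = 1 - rho = 1 - 47/57 = 0.1754

0.1754
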